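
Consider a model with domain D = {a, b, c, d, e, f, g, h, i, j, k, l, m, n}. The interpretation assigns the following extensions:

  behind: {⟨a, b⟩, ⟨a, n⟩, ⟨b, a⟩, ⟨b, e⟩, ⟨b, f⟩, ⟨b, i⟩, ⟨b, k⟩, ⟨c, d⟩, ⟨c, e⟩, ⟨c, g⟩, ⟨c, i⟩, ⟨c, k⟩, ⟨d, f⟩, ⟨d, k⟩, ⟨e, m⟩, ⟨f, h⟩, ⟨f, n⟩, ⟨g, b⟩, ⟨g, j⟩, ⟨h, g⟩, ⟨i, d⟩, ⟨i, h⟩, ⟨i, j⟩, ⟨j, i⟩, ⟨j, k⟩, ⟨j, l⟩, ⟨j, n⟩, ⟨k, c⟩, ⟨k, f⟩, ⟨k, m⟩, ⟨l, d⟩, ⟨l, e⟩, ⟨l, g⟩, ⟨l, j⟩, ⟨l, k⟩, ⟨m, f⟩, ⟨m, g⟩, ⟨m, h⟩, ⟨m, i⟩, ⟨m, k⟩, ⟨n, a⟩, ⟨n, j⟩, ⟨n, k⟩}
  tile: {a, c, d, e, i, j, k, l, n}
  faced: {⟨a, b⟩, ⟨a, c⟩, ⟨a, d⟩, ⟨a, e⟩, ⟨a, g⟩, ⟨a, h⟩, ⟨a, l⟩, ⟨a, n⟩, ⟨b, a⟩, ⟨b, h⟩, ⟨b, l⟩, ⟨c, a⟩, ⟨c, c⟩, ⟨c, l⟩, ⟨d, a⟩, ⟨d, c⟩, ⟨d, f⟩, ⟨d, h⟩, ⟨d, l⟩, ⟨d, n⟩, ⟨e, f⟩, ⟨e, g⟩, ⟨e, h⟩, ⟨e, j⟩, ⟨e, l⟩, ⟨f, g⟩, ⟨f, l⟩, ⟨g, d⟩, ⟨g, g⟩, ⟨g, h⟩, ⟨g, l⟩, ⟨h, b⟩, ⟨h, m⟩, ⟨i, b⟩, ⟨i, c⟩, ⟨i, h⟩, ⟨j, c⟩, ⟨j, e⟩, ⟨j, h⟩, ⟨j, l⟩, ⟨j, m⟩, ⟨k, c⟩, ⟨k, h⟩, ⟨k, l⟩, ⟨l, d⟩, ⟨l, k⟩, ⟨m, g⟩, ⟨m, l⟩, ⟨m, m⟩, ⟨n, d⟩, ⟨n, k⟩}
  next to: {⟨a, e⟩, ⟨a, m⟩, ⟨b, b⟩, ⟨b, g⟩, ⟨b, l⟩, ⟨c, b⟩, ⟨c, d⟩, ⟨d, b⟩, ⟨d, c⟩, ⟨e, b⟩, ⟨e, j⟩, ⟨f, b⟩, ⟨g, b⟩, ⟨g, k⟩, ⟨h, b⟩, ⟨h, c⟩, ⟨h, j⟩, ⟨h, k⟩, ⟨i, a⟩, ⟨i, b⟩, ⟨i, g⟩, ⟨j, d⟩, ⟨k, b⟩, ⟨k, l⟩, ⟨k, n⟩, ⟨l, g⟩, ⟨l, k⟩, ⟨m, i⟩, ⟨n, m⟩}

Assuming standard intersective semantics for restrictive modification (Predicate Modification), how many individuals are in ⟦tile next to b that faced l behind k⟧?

⟦next to b⟧ = {x : ⟨x, b⟩ ∈ ⟦next to⟧} = {b, c, d, e, f, g, h, i, k}
⟦that faced l⟧ = {x : ⟨x, l⟩ ∈ ⟦faced⟧} = {a, b, c, d, e, f, g, j, k, m}
⟦behind k⟧ = {x : ⟨x, k⟩ ∈ ⟦behind⟧} = {b, c, d, j, l, m, n}
⟦tile⟧ = {a, c, d, e, i, j, k, l, n}
… ∩ ⟦next to b⟧ = {a, c, d, e, i, j, k, l, n} ∩ {b, c, d, e, f, g, h, i, k} = {c, d, e, i, k}
… ∩ ⟦that faced l⟧ = {c, d, e, i, k} ∩ {a, b, c, d, e, f, g, j, k, m} = {c, d, e, k}
… ∩ ⟦behind k⟧ = {c, d, e, k} ∩ {b, c, d, j, l, m, n} = {c, d}
⟦tile next to b that faced l behind k⟧ = {c, d}, so the cardinality is 2.

2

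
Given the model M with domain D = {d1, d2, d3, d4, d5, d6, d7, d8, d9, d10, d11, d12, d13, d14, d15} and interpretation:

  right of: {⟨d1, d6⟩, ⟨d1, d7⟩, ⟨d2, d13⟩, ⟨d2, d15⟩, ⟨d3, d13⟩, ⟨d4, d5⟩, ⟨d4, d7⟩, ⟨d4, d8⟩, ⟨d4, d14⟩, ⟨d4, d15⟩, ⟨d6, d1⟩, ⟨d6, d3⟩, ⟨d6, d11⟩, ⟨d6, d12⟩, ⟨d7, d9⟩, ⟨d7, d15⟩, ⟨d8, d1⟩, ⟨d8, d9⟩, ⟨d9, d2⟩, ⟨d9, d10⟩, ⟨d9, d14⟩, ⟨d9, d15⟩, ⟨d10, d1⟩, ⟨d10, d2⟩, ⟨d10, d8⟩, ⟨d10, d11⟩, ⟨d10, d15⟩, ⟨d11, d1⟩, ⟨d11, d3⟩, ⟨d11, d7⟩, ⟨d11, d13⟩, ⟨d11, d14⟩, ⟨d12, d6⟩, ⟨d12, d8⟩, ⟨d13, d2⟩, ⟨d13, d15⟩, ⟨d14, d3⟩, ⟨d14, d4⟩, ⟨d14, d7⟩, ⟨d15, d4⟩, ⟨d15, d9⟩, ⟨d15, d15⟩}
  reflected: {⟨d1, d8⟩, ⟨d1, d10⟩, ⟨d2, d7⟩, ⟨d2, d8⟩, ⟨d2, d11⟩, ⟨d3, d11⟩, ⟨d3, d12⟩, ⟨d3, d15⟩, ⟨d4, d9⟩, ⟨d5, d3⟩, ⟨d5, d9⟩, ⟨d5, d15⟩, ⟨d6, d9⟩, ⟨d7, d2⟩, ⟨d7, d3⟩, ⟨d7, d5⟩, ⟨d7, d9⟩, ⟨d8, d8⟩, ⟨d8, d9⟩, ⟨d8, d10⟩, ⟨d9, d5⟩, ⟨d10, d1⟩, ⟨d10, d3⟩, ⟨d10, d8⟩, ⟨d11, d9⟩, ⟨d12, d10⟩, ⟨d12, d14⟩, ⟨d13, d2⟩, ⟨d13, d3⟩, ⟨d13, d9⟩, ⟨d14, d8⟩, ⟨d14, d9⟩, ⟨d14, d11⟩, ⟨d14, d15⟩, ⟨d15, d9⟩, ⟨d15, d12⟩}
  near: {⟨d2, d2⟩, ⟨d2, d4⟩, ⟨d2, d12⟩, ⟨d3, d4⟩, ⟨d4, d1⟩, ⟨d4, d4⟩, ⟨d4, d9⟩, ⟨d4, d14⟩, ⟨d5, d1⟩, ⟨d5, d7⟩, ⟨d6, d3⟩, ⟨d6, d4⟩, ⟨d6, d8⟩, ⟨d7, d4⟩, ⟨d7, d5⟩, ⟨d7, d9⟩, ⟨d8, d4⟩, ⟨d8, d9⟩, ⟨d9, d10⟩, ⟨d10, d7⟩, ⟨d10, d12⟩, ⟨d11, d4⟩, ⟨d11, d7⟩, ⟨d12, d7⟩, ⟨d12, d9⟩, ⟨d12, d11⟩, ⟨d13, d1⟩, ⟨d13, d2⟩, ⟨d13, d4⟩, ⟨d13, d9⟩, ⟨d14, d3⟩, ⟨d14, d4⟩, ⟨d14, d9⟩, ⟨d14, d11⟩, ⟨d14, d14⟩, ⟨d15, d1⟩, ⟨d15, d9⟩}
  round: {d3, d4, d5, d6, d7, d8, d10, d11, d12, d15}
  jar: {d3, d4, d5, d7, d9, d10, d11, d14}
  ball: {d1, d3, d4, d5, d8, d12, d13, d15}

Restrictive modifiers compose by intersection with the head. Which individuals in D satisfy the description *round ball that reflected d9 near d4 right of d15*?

⟦that reflected d9⟧ = {x : ⟨x, d9⟩ ∈ ⟦reflected⟧} = {d4, d5, d6, d7, d8, d11, d13, d14, d15}
⟦near d4⟧ = {x : ⟨x, d4⟩ ∈ ⟦near⟧} = {d2, d3, d4, d6, d7, d8, d11, d13, d14}
⟦right of d15⟧ = {x : ⟨x, d15⟩ ∈ ⟦right of⟧} = {d2, d4, d7, d9, d10, d13, d15}
⟦ball⟧ = {d1, d3, d4, d5, d8, d12, d13, d15}
… ∩ ⟦that reflected d9⟧ = {d1, d3, d4, d5, d8, d12, d13, d15} ∩ {d4, d5, d6, d7, d8, d11, d13, d14, d15} = {d4, d5, d8, d13, d15}
… ∩ ⟦near d4⟧ = {d4, d5, d8, d13, d15} ∩ {d2, d3, d4, d6, d7, d8, d11, d13, d14} = {d4, d8, d13}
… ∩ ⟦right of d15⟧ = {d4, d8, d13} ∩ {d2, d4, d7, d9, d10, d13, d15} = {d4, d13}
… ∩ ⟦round⟧ = {d4, d13} ∩ {d3, d4, d5, d6, d7, d8, d10, d11, d12, d15} = {d4}
So ⟦round ball that reflected d9 near d4 right of d15⟧ = {d4}.

{d4}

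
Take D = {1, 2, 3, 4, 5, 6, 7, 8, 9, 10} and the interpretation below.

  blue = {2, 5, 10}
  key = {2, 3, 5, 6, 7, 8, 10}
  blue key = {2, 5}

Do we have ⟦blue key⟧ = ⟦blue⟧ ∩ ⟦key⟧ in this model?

⟦blue⟧ ∩ ⟦key⟧ = {2, 5, 10} ∩ {2, 3, 5, 6, 7, 8, 10} = {2, 5, 10}
Observed ⟦blue key⟧ = {2, 5}.
These differ, so the modifier is not intersective in this model.

no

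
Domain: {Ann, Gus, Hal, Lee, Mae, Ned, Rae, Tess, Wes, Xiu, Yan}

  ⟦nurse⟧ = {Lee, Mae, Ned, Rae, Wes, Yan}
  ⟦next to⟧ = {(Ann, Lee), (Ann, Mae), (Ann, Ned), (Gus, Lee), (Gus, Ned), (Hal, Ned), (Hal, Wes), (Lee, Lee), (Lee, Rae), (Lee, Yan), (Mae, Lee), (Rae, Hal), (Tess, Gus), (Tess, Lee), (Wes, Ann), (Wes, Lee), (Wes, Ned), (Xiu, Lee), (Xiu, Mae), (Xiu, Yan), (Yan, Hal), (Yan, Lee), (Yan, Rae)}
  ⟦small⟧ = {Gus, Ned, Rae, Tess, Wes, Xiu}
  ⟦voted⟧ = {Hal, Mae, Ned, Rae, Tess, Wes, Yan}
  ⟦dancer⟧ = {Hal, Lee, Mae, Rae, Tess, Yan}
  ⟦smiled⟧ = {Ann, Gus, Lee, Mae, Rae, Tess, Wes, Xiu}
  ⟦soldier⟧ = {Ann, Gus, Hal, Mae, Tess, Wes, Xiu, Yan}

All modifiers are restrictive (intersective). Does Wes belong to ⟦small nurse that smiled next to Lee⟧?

yes

⟦that smiled⟧ = ⟦smiled⟧ = {Ann, Gus, Lee, Mae, Rae, Tess, Wes, Xiu}
⟦next to Lee⟧ = {x : ⟨x, Lee⟩ ∈ ⟦next to⟧} = {Ann, Gus, Lee, Mae, Tess, Wes, Xiu, Yan}
⟦nurse⟧ = {Lee, Mae, Ned, Rae, Wes, Yan}
… ∩ ⟦that smiled⟧ = {Lee, Mae, Ned, Rae, Wes, Yan} ∩ {Ann, Gus, Lee, Mae, Rae, Tess, Wes, Xiu} = {Lee, Mae, Rae, Wes}
… ∩ ⟦next to Lee⟧ = {Lee, Mae, Rae, Wes} ∩ {Ann, Gus, Lee, Mae, Tess, Wes, Xiu, Yan} = {Lee, Mae, Wes}
… ∩ ⟦small⟧ = {Lee, Mae, Wes} ∩ {Gus, Ned, Rae, Tess, Wes, Xiu} = {Wes}
⟦small nurse that smiled next to Lee⟧ = {Wes}; Wes ∈ this set.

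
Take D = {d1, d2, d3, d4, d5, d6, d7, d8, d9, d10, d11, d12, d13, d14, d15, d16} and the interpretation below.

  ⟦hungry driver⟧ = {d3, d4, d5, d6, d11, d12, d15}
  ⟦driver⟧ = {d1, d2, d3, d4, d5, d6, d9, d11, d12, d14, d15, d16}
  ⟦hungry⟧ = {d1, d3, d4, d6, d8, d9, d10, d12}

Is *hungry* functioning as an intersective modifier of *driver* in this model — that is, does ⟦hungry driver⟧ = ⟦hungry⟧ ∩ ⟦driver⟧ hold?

no

⟦hungry⟧ ∩ ⟦driver⟧ = {d1, d3, d4, d6, d8, d9, d10, d12} ∩ {d1, d2, d3, d4, d5, d6, d9, d11, d12, d14, d15, d16} = {d1, d3, d4, d6, d9, d12}
Observed ⟦hungry driver⟧ = {d3, d4, d5, d6, d11, d12, d15}.
These differ, so the modifier is not intersective in this model.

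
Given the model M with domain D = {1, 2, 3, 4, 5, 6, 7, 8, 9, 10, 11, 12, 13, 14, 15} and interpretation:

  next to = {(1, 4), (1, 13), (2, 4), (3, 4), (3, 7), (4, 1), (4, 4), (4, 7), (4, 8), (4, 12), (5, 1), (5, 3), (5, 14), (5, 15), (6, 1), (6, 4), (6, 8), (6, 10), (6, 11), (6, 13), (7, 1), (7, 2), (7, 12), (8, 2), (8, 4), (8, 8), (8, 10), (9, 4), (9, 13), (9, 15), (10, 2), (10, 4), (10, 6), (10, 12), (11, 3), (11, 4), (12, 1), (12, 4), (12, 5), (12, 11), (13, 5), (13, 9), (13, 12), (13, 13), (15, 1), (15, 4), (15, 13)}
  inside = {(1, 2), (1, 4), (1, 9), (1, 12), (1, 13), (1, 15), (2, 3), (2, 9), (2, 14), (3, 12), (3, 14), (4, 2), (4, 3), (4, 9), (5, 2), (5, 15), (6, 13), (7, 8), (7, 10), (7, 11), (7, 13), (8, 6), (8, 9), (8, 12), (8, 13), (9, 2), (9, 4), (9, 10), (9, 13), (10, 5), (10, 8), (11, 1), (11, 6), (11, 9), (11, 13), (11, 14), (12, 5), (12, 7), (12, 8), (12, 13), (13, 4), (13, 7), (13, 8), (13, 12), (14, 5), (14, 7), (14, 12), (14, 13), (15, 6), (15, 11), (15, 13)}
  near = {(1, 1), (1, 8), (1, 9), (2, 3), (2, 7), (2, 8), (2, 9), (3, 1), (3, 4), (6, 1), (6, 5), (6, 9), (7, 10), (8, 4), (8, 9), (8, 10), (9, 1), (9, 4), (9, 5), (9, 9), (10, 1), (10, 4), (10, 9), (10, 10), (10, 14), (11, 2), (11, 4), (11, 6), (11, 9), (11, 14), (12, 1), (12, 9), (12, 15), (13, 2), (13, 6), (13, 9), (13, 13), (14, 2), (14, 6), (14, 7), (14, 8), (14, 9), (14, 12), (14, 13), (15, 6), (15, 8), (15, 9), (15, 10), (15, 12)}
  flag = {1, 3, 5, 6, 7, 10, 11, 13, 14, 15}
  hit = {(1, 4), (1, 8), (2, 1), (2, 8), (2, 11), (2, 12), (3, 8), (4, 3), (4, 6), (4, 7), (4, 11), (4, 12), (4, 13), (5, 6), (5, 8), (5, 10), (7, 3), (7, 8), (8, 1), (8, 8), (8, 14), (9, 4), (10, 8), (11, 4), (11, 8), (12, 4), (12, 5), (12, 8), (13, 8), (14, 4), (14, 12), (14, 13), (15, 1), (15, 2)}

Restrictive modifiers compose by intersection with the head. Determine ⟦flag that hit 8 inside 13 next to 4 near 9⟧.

⟦that hit 8⟧ = {x : ⟨x, 8⟩ ∈ ⟦hit⟧} = {1, 2, 3, 5, 7, 8, 10, 11, 12, 13}
⟦inside 13⟧ = {x : ⟨x, 13⟩ ∈ ⟦inside⟧} = {1, 6, 7, 8, 9, 11, 12, 14, 15}
⟦next to 4⟧ = {x : ⟨x, 4⟩ ∈ ⟦next to⟧} = {1, 2, 3, 4, 6, 8, 9, 10, 11, 12, 15}
⟦near 9⟧ = {x : ⟨x, 9⟩ ∈ ⟦near⟧} = {1, 2, 6, 8, 9, 10, 11, 12, 13, 14, 15}
⟦flag⟧ = {1, 3, 5, 6, 7, 10, 11, 13, 14, 15}
… ∩ ⟦that hit 8⟧ = {1, 3, 5, 6, 7, 10, 11, 13, 14, 15} ∩ {1, 2, 3, 5, 7, 8, 10, 11, 12, 13} = {1, 3, 5, 7, 10, 11, 13}
… ∩ ⟦inside 13⟧ = {1, 3, 5, 7, 10, 11, 13} ∩ {1, 6, 7, 8, 9, 11, 12, 14, 15} = {1, 7, 11}
… ∩ ⟦next to 4⟧ = {1, 7, 11} ∩ {1, 2, 3, 4, 6, 8, 9, 10, 11, 12, 15} = {1, 11}
… ∩ ⟦near 9⟧ = {1, 11} ∩ {1, 2, 6, 8, 9, 10, 11, 12, 13, 14, 15} = {1, 11}
So ⟦flag that hit 8 inside 13 next to 4 near 9⟧ = {1, 11}.

{1, 11}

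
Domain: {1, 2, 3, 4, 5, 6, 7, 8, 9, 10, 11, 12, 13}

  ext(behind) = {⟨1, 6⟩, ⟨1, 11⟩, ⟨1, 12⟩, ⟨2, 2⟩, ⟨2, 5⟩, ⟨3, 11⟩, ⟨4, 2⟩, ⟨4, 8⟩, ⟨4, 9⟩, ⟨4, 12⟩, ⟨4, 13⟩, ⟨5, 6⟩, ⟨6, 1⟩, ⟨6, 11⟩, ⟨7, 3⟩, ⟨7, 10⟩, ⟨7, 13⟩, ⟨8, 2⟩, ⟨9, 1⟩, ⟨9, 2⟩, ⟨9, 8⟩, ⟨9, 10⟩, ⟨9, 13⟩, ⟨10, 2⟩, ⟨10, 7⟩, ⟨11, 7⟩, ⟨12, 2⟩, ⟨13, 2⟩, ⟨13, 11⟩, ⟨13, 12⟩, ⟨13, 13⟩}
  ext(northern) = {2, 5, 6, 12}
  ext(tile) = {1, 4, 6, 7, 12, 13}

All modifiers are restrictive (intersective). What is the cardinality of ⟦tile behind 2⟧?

3

⟦behind 2⟧ = {x : ⟨x, 2⟩ ∈ ⟦behind⟧} = {2, 4, 8, 9, 10, 12, 13}
⟦tile⟧ = {1, 4, 6, 7, 12, 13}
… ∩ ⟦behind 2⟧ = {1, 4, 6, 7, 12, 13} ∩ {2, 4, 8, 9, 10, 12, 13} = {4, 12, 13}
⟦tile behind 2⟧ = {4, 12, 13}, so the cardinality is 3.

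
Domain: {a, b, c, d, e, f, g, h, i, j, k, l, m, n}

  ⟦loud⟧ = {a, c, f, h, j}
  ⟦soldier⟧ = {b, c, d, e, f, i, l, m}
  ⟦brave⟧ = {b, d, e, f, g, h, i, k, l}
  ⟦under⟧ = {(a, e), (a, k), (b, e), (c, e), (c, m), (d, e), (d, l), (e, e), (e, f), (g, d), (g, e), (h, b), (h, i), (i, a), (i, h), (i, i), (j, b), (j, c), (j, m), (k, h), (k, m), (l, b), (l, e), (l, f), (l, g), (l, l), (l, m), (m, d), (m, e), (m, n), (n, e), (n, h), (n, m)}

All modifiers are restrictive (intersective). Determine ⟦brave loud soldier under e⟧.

⟦under e⟧ = {x : ⟨x, e⟩ ∈ ⟦under⟧} = {a, b, c, d, e, g, l, m, n}
⟦soldier⟧ = {b, c, d, e, f, i, l, m}
… ∩ ⟦under e⟧ = {b, c, d, e, f, i, l, m} ∩ {a, b, c, d, e, g, l, m, n} = {b, c, d, e, l, m}
… ∩ ⟦brave⟧ = {b, c, d, e, l, m} ∩ {b, d, e, f, g, h, i, k, l} = {b, d, e, l}
… ∩ ⟦loud⟧ = {b, d, e, l} ∩ {a, c, f, h, j} = ∅
So ⟦brave loud soldier under e⟧ = { }.

{ }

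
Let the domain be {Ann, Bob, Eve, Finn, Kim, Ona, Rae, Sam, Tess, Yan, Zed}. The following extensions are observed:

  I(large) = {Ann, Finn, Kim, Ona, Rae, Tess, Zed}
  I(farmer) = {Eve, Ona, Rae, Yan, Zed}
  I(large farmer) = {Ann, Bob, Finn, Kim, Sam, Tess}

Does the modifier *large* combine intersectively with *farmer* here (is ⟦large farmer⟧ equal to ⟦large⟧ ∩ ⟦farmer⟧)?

⟦large⟧ ∩ ⟦farmer⟧ = {Ann, Finn, Kim, Ona, Rae, Tess, Zed} ∩ {Eve, Ona, Rae, Yan, Zed} = {Ona, Rae, Zed}
Observed ⟦large farmer⟧ = {Ann, Bob, Finn, Kim, Sam, Tess}.
These differ, so the modifier is not intersective in this model.

no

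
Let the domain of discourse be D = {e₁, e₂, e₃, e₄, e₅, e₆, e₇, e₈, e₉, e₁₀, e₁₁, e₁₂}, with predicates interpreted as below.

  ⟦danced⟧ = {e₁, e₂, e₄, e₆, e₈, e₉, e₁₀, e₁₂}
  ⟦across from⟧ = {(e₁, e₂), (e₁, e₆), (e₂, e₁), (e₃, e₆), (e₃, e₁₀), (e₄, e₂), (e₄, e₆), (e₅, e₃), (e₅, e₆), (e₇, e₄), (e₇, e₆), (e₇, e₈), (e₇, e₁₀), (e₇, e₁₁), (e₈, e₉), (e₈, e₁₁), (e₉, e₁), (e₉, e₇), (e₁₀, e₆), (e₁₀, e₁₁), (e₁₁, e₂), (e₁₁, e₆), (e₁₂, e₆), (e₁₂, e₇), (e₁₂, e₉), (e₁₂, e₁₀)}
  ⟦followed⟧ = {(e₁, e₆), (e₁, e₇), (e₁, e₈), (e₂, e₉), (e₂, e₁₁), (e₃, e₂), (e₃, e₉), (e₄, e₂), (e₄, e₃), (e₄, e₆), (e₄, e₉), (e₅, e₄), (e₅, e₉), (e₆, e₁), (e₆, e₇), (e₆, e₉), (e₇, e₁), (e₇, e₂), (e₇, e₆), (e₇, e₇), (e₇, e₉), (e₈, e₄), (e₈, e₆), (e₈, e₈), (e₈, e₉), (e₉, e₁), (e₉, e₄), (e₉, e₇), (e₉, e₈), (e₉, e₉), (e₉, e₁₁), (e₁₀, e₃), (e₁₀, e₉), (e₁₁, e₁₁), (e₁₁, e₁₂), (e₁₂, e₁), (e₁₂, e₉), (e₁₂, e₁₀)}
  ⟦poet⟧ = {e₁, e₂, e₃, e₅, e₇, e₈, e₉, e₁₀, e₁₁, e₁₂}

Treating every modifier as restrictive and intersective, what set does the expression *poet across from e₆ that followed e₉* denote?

{e₃, e₅, e₇, e₁₀, e₁₂}

⟦across from e₆⟧ = {x : ⟨x, e₆⟩ ∈ ⟦across from⟧} = {e₁, e₃, e₄, e₅, e₇, e₁₀, e₁₁, e₁₂}
⟦that followed e₉⟧ = {x : ⟨x, e₉⟩ ∈ ⟦followed⟧} = {e₂, e₃, e₄, e₅, e₆, e₇, e₈, e₉, e₁₀, e₁₂}
⟦poet⟧ = {e₁, e₂, e₃, e₅, e₇, e₈, e₉, e₁₀, e₁₁, e₁₂}
… ∩ ⟦across from e₆⟧ = {e₁, e₂, e₃, e₅, e₇, e₈, e₉, e₁₀, e₁₁, e₁₂} ∩ {e₁, e₃, e₄, e₅, e₇, e₁₀, e₁₁, e₁₂} = {e₁, e₃, e₅, e₇, e₁₀, e₁₁, e₁₂}
… ∩ ⟦that followed e₉⟧ = {e₁, e₃, e₅, e₇, e₁₀, e₁₁, e₁₂} ∩ {e₂, e₃, e₄, e₅, e₆, e₇, e₈, e₉, e₁₀, e₁₂} = {e₃, e₅, e₇, e₁₀, e₁₂}
So ⟦poet across from e₆ that followed e₉⟧ = {e₃, e₅, e₇, e₁₀, e₁₂}.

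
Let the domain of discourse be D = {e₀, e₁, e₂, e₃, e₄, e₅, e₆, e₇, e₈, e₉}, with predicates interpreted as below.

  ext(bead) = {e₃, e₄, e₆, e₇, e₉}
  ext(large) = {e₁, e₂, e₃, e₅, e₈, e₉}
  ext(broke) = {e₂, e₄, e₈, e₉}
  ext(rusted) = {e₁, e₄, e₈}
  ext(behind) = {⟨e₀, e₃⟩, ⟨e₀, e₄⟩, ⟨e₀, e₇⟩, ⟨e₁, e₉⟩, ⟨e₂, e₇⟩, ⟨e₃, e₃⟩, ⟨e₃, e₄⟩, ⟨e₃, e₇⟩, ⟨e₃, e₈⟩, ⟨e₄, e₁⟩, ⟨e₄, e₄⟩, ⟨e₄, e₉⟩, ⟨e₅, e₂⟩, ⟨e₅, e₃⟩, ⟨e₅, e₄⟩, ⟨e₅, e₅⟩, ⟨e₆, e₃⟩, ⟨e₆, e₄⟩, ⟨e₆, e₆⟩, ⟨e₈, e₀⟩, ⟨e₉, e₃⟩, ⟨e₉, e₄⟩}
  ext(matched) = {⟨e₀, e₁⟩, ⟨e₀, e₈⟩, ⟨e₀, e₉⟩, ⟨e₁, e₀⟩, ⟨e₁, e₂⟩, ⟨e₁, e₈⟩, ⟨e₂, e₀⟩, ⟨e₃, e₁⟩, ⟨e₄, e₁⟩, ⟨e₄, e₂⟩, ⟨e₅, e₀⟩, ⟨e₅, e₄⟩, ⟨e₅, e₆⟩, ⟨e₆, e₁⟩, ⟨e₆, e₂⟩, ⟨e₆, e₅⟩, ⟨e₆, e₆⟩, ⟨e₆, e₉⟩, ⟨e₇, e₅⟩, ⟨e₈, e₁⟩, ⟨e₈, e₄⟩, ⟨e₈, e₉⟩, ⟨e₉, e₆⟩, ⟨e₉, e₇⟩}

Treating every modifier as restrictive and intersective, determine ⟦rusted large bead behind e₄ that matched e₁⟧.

⟦behind e₄⟧ = {x : ⟨x, e₄⟩ ∈ ⟦behind⟧} = {e₀, e₃, e₄, e₅, e₆, e₉}
⟦that matched e₁⟧ = {x : ⟨x, e₁⟩ ∈ ⟦matched⟧} = {e₀, e₃, e₄, e₆, e₈}
⟦bead⟧ = {e₃, e₄, e₆, e₇, e₉}
… ∩ ⟦behind e₄⟧ = {e₃, e₄, e₆, e₇, e₉} ∩ {e₀, e₃, e₄, e₅, e₆, e₉} = {e₃, e₄, e₆, e₉}
… ∩ ⟦that matched e₁⟧ = {e₃, e₄, e₆, e₉} ∩ {e₀, e₃, e₄, e₆, e₈} = {e₃, e₄, e₆}
… ∩ ⟦rusted⟧ = {e₃, e₄, e₆} ∩ {e₁, e₄, e₈} = {e₄}
… ∩ ⟦large⟧ = {e₄} ∩ {e₁, e₂, e₃, e₅, e₈, e₉} = ∅
So ⟦rusted large bead behind e₄ that matched e₁⟧ = ∅.

∅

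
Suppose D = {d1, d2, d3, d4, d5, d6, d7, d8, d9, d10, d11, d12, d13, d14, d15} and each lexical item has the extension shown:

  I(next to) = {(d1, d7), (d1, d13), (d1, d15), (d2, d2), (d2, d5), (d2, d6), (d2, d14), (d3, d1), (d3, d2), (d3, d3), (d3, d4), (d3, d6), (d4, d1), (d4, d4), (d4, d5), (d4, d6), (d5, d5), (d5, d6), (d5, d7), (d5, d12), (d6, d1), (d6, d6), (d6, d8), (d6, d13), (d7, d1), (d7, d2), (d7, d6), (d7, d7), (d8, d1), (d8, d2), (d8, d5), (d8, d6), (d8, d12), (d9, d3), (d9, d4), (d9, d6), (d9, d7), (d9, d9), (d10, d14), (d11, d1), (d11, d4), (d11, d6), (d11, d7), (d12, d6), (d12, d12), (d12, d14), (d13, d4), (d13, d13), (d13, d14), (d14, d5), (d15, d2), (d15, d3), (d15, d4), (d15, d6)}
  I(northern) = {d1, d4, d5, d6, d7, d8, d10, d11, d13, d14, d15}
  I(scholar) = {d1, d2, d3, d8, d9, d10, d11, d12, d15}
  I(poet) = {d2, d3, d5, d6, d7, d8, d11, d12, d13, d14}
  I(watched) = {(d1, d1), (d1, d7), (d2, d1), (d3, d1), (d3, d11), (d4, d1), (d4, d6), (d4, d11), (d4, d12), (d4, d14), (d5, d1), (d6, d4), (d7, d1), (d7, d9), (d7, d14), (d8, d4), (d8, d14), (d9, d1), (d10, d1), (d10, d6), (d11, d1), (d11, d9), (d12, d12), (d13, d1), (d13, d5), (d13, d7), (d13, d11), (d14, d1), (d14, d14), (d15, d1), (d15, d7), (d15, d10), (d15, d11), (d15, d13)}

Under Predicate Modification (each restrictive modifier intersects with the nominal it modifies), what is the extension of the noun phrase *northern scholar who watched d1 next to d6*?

{d11, d15}

⟦who watched d1⟧ = {x : ⟨x, d1⟩ ∈ ⟦watched⟧} = {d1, d2, d3, d4, d5, d7, d9, d10, d11, d13, d14, d15}
⟦next to d6⟧ = {x : ⟨x, d6⟩ ∈ ⟦next to⟧} = {d2, d3, d4, d5, d6, d7, d8, d9, d11, d12, d15}
⟦scholar⟧ = {d1, d2, d3, d8, d9, d10, d11, d12, d15}
… ∩ ⟦who watched d1⟧ = {d1, d2, d3, d8, d9, d10, d11, d12, d15} ∩ {d1, d2, d3, d4, d5, d7, d9, d10, d11, d13, d14, d15} = {d1, d2, d3, d9, d10, d11, d15}
… ∩ ⟦next to d6⟧ = {d1, d2, d3, d9, d10, d11, d15} ∩ {d2, d3, d4, d5, d6, d7, d8, d9, d11, d12, d15} = {d2, d3, d9, d11, d15}
… ∩ ⟦northern⟧ = {d2, d3, d9, d11, d15} ∩ {d1, d4, d5, d6, d7, d8, d10, d11, d13, d14, d15} = {d11, d15}
So ⟦northern scholar who watched d1 next to d6⟧ = {d11, d15}.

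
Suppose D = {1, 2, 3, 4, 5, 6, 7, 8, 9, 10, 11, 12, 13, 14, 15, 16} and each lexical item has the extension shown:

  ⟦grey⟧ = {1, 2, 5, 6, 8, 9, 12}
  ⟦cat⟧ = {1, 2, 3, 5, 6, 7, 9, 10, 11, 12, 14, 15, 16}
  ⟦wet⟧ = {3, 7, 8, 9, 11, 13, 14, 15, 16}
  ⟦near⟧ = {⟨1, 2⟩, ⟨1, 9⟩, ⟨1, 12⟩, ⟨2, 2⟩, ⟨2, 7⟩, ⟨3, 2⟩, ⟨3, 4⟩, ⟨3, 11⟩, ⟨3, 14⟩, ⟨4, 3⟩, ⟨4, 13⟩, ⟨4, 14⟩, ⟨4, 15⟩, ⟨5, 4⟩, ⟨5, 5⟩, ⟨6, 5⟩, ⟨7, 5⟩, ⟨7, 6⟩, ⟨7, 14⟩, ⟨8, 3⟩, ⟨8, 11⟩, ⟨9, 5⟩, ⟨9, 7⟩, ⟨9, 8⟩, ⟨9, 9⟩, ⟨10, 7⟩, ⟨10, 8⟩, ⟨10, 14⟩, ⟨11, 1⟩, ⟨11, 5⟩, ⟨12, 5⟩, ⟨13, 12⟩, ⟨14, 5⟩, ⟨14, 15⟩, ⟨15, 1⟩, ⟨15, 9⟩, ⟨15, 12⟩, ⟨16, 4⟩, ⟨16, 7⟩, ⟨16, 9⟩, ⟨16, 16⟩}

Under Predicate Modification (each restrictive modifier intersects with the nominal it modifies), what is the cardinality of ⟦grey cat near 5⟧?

4

⟦near 5⟧ = {x : ⟨x, 5⟩ ∈ ⟦near⟧} = {5, 6, 7, 9, 11, 12, 14}
⟦cat⟧ = {1, 2, 3, 5, 6, 7, 9, 10, 11, 12, 14, 15, 16}
… ∩ ⟦near 5⟧ = {1, 2, 3, 5, 6, 7, 9, 10, 11, 12, 14, 15, 16} ∩ {5, 6, 7, 9, 11, 12, 14} = {5, 6, 7, 9, 11, 12, 14}
… ∩ ⟦grey⟧ = {5, 6, 7, 9, 11, 12, 14} ∩ {1, 2, 5, 6, 8, 9, 12} = {5, 6, 9, 12}
⟦grey cat near 5⟧ = {5, 6, 9, 12}, so the cardinality is 4.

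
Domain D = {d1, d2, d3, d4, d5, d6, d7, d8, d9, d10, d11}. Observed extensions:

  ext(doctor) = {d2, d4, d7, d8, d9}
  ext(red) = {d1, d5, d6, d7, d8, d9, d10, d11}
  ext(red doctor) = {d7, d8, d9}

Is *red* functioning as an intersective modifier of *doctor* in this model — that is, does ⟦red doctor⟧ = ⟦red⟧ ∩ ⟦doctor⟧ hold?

⟦red⟧ ∩ ⟦doctor⟧ = {d1, d5, d6, d7, d8, d9, d10, d11} ∩ {d2, d4, d7, d8, d9} = {d7, d8, d9}
Observed ⟦red doctor⟧ = {d7, d8, d9}.
These coincide, so the modifier is intersective here.

yes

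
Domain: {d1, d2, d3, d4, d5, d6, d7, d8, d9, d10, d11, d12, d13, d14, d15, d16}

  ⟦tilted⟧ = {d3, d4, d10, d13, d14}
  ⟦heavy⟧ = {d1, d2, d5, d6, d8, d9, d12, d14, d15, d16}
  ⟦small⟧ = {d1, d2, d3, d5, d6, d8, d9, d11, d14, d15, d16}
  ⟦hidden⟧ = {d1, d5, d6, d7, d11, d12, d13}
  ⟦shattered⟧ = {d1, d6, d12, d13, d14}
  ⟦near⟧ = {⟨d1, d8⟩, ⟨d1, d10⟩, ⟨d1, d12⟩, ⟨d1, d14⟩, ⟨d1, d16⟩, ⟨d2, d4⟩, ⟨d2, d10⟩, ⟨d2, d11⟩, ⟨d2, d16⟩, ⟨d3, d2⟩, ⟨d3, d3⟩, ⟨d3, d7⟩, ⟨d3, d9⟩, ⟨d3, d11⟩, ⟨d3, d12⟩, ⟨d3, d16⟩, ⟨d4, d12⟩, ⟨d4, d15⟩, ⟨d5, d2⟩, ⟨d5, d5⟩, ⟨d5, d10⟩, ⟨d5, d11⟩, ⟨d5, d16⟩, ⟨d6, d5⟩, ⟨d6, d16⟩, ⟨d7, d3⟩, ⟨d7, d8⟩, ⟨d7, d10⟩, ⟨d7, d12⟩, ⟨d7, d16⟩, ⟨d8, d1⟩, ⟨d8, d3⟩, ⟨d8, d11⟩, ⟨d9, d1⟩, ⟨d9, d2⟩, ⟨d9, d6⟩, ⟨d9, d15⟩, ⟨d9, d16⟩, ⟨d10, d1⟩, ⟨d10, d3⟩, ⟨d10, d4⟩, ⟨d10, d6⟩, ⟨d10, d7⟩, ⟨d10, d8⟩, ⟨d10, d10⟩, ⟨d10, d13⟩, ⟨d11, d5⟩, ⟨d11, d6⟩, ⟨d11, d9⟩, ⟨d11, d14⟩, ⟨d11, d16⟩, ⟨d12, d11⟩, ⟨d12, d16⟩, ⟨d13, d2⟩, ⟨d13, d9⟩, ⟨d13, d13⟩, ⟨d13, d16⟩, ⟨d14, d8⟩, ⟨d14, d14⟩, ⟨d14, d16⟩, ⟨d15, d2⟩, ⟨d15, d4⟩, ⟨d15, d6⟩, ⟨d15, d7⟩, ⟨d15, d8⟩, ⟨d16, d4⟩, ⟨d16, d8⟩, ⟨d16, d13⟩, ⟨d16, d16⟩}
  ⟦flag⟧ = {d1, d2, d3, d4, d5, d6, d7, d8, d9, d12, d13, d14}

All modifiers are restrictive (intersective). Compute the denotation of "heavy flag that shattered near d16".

⟦that shattered⟧ = ⟦shattered⟧ = {d1, d6, d12, d13, d14}
⟦near d16⟧ = {x : ⟨x, d16⟩ ∈ ⟦near⟧} = {d1, d2, d3, d5, d6, d7, d9, d11, d12, d13, d14, d16}
⟦flag⟧ = {d1, d2, d3, d4, d5, d6, d7, d8, d9, d12, d13, d14}
… ∩ ⟦that shattered⟧ = {d1, d2, d3, d4, d5, d6, d7, d8, d9, d12, d13, d14} ∩ {d1, d6, d12, d13, d14} = {d1, d6, d12, d13, d14}
… ∩ ⟦near d16⟧ = {d1, d6, d12, d13, d14} ∩ {d1, d2, d3, d5, d6, d7, d9, d11, d12, d13, d14, d16} = {d1, d6, d12, d13, d14}
… ∩ ⟦heavy⟧ = {d1, d6, d12, d13, d14} ∩ {d1, d2, d5, d6, d8, d9, d12, d14, d15, d16} = {d1, d6, d12, d14}
So ⟦heavy flag that shattered near d16⟧ = {d1, d6, d12, d14}.

{d1, d6, d12, d14}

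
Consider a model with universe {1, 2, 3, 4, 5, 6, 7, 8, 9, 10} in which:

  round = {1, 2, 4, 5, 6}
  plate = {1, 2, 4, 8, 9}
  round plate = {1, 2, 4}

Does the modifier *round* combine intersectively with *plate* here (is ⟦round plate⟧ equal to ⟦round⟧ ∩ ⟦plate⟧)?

yes

⟦round⟧ ∩ ⟦plate⟧ = {1, 2, 4, 5, 6} ∩ {1, 2, 4, 8, 9} = {1, 2, 4}
Observed ⟦round plate⟧ = {1, 2, 4}.
These coincide, so the modifier is intersective here.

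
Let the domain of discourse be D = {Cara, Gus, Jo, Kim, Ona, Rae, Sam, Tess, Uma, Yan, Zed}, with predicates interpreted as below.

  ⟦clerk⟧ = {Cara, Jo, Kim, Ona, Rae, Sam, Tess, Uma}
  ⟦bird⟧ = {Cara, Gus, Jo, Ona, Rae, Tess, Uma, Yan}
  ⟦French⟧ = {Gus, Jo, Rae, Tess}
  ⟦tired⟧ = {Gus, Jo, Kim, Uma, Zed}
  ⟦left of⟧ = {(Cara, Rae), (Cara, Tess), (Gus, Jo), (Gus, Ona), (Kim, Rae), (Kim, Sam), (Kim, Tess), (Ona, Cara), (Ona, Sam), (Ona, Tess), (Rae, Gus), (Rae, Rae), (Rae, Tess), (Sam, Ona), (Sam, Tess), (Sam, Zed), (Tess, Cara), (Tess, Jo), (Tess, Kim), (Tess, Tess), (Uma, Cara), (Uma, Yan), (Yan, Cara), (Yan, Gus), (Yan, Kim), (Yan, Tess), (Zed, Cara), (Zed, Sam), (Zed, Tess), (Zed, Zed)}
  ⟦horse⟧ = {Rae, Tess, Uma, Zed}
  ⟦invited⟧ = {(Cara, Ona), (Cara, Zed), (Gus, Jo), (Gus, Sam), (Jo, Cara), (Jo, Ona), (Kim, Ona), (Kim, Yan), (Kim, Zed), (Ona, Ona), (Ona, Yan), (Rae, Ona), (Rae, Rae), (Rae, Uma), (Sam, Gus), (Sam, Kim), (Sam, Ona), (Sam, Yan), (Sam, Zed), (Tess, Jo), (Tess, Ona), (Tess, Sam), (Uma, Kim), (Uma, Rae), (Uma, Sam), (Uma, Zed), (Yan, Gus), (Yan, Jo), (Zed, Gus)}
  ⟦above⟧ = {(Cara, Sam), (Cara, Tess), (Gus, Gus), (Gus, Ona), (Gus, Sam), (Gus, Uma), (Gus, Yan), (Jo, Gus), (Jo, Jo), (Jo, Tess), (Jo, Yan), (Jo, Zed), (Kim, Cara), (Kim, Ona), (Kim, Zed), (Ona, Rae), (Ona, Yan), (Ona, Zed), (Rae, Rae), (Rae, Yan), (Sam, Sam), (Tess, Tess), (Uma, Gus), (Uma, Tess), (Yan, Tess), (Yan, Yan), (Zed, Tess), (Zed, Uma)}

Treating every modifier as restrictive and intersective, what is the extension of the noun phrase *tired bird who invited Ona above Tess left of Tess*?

⟦who invited Ona⟧ = {x : ⟨x, Ona⟩ ∈ ⟦invited⟧} = {Cara, Jo, Kim, Ona, Rae, Sam, Tess}
⟦above Tess⟧ = {x : ⟨x, Tess⟩ ∈ ⟦above⟧} = {Cara, Jo, Tess, Uma, Yan, Zed}
⟦left of Tess⟧ = {x : ⟨x, Tess⟩ ∈ ⟦left of⟧} = {Cara, Kim, Ona, Rae, Sam, Tess, Yan, Zed}
⟦bird⟧ = {Cara, Gus, Jo, Ona, Rae, Tess, Uma, Yan}
… ∩ ⟦who invited Ona⟧ = {Cara, Gus, Jo, Ona, Rae, Tess, Uma, Yan} ∩ {Cara, Jo, Kim, Ona, Rae, Sam, Tess} = {Cara, Jo, Ona, Rae, Tess}
… ∩ ⟦above Tess⟧ = {Cara, Jo, Ona, Rae, Tess} ∩ {Cara, Jo, Tess, Uma, Yan, Zed} = {Cara, Jo, Tess}
… ∩ ⟦left of Tess⟧ = {Cara, Jo, Tess} ∩ {Cara, Kim, Ona, Rae, Sam, Tess, Yan, Zed} = {Cara, Tess}
… ∩ ⟦tired⟧ = {Cara, Tess} ∩ {Gus, Jo, Kim, Uma, Zed} = ∅
So ⟦tired bird who invited Ona above Tess left of Tess⟧ = {}.

{}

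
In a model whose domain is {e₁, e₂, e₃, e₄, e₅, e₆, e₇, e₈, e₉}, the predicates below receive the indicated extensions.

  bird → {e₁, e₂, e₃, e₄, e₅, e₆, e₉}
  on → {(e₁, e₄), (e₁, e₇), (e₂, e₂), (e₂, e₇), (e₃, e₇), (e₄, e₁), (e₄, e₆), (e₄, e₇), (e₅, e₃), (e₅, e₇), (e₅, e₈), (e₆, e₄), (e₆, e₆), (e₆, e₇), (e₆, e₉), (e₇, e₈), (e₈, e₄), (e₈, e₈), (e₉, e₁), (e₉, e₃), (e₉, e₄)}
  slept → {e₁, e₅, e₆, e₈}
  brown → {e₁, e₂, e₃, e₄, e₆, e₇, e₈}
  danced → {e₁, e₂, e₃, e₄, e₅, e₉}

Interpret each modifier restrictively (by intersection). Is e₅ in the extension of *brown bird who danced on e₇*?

no

⟦who danced⟧ = ⟦danced⟧ = {e₁, e₂, e₃, e₄, e₅, e₉}
⟦on e₇⟧ = {x : ⟨x, e₇⟩ ∈ ⟦on⟧} = {e₁, e₂, e₃, e₄, e₅, e₆}
⟦bird⟧ = {e₁, e₂, e₃, e₄, e₅, e₆, e₉}
… ∩ ⟦who danced⟧ = {e₁, e₂, e₃, e₄, e₅, e₆, e₉} ∩ {e₁, e₂, e₃, e₄, e₅, e₉} = {e₁, e₂, e₃, e₄, e₅, e₉}
… ∩ ⟦on e₇⟧ = {e₁, e₂, e₃, e₄, e₅, e₉} ∩ {e₁, e₂, e₃, e₄, e₅, e₆} = {e₁, e₂, e₃, e₄, e₅}
… ∩ ⟦brown⟧ = {e₁, e₂, e₃, e₄, e₅} ∩ {e₁, e₂, e₃, e₄, e₆, e₇, e₈} = {e₁, e₂, e₃, e₄}
⟦brown bird who danced on e₇⟧ = {e₁, e₂, e₃, e₄}; e₅ ∉ this set.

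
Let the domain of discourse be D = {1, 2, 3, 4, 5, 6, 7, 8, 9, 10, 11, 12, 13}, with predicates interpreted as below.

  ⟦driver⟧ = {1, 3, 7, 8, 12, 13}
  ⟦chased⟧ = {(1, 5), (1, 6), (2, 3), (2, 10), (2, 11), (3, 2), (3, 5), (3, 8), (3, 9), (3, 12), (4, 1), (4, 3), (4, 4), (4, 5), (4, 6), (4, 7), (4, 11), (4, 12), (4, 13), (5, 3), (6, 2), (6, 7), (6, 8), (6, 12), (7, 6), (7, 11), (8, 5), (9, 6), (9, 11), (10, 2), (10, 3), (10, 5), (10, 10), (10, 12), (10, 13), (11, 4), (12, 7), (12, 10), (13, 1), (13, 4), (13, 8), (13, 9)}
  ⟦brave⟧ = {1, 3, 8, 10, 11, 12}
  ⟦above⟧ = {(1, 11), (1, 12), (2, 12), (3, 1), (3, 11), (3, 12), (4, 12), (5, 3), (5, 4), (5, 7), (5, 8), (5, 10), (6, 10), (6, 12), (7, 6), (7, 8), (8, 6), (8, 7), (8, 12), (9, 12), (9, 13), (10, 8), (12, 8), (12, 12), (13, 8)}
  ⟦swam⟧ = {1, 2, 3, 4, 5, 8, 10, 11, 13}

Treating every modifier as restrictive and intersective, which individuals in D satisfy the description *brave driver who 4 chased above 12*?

⟦who 4 chased⟧ = {x : ⟨4, x⟩ ∈ ⟦chased⟧} = {1, 3, 4, 5, 6, 7, 11, 12, 13}
⟦above 12⟧ = {x : ⟨x, 12⟩ ∈ ⟦above⟧} = {1, 2, 3, 4, 6, 8, 9, 12}
⟦driver⟧ = {1, 3, 7, 8, 12, 13}
… ∩ ⟦who 4 chased⟧ = {1, 3, 7, 8, 12, 13} ∩ {1, 3, 4, 5, 6, 7, 11, 12, 13} = {1, 3, 7, 12, 13}
… ∩ ⟦above 12⟧ = {1, 3, 7, 12, 13} ∩ {1, 2, 3, 4, 6, 8, 9, 12} = {1, 3, 12}
… ∩ ⟦brave⟧ = {1, 3, 12} ∩ {1, 3, 8, 10, 11, 12} = {1, 3, 12}
So ⟦brave driver who 4 chased above 12⟧ = {1, 3, 12}.

{1, 3, 12}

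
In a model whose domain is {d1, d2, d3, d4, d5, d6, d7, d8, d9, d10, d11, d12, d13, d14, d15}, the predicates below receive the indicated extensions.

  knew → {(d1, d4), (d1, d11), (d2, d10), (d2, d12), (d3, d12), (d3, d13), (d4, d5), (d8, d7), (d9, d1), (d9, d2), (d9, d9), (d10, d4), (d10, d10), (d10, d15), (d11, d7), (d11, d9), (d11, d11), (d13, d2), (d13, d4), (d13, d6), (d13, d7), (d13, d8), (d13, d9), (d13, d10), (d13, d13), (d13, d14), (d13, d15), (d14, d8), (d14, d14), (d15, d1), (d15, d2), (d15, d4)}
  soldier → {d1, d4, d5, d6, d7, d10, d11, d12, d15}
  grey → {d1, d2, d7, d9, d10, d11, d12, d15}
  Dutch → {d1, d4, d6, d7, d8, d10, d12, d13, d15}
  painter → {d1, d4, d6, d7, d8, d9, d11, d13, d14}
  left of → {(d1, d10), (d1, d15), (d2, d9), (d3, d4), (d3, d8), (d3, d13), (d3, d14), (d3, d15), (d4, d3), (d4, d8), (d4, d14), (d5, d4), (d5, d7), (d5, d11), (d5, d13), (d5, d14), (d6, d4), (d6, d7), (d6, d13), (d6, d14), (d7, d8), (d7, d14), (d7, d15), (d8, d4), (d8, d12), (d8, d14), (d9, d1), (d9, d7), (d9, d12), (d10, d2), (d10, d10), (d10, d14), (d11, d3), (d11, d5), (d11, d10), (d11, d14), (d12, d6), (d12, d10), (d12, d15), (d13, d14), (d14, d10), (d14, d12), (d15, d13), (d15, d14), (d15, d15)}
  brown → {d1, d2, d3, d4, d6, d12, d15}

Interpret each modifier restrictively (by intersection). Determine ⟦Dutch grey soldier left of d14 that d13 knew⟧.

⟦left of d14⟧ = {x : ⟨x, d14⟩ ∈ ⟦left of⟧} = {d3, d4, d5, d6, d7, d8, d10, d11, d13, d15}
⟦that d13 knew⟧ = {x : ⟨d13, x⟩ ∈ ⟦knew⟧} = {d2, d4, d6, d7, d8, d9, d10, d13, d14, d15}
⟦soldier⟧ = {d1, d4, d5, d6, d7, d10, d11, d12, d15}
… ∩ ⟦left of d14⟧ = {d1, d4, d5, d6, d7, d10, d11, d12, d15} ∩ {d3, d4, d5, d6, d7, d8, d10, d11, d13, d15} = {d4, d5, d6, d7, d10, d11, d15}
… ∩ ⟦that d13 knew⟧ = {d4, d5, d6, d7, d10, d11, d15} ∩ {d2, d4, d6, d7, d8, d9, d10, d13, d14, d15} = {d4, d6, d7, d10, d15}
… ∩ ⟦Dutch⟧ = {d4, d6, d7, d10, d15} ∩ {d1, d4, d6, d7, d8, d10, d12, d13, d15} = {d4, d6, d7, d10, d15}
… ∩ ⟦grey⟧ = {d4, d6, d7, d10, d15} ∩ {d1, d2, d7, d9, d10, d11, d12, d15} = {d7, d10, d15}
So ⟦Dutch grey soldier left of d14 that d13 knew⟧ = {d7, d10, d15}.

{d7, d10, d15}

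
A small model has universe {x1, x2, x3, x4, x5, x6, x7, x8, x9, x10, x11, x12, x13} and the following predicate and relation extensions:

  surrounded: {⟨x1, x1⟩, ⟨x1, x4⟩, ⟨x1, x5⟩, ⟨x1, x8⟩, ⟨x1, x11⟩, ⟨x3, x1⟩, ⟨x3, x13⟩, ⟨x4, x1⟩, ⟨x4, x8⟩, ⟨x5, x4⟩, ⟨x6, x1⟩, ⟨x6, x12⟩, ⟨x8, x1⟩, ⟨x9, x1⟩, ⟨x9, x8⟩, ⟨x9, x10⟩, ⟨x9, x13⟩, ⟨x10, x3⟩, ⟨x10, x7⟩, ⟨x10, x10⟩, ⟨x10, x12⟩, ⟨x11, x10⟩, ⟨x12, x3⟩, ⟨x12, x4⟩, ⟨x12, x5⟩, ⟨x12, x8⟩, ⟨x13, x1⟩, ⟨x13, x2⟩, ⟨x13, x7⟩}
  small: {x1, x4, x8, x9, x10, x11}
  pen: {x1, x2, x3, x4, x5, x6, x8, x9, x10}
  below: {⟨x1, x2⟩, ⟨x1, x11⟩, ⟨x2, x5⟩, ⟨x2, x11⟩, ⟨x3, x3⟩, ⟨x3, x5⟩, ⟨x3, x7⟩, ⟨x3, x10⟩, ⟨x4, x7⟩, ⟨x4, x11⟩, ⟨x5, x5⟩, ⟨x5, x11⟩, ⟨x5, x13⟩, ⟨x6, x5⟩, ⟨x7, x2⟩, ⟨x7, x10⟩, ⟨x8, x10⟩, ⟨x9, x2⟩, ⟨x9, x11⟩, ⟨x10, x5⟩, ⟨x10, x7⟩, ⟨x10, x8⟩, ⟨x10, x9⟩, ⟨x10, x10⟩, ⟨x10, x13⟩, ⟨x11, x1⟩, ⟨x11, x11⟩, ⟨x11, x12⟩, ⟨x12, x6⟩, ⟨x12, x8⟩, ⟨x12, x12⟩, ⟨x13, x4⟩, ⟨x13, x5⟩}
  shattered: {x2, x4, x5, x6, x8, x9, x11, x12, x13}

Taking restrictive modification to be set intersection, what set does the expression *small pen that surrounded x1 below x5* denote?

{ }

⟦that surrounded x1⟧ = {x : ⟨x, x1⟩ ∈ ⟦surrounded⟧} = {x1, x3, x4, x6, x8, x9, x13}
⟦below x5⟧ = {x : ⟨x, x5⟩ ∈ ⟦below⟧} = {x2, x3, x5, x6, x10, x13}
⟦pen⟧ = {x1, x2, x3, x4, x5, x6, x8, x9, x10}
… ∩ ⟦that surrounded x1⟧ = {x1, x2, x3, x4, x5, x6, x8, x9, x10} ∩ {x1, x3, x4, x6, x8, x9, x13} = {x1, x3, x4, x6, x8, x9}
… ∩ ⟦below x5⟧ = {x1, x3, x4, x6, x8, x9} ∩ {x2, x3, x5, x6, x10, x13} = {x3, x6}
… ∩ ⟦small⟧ = {x3, x6} ∩ {x1, x4, x8, x9, x10, x11} = ∅
So ⟦small pen that surrounded x1 below x5⟧ = { }.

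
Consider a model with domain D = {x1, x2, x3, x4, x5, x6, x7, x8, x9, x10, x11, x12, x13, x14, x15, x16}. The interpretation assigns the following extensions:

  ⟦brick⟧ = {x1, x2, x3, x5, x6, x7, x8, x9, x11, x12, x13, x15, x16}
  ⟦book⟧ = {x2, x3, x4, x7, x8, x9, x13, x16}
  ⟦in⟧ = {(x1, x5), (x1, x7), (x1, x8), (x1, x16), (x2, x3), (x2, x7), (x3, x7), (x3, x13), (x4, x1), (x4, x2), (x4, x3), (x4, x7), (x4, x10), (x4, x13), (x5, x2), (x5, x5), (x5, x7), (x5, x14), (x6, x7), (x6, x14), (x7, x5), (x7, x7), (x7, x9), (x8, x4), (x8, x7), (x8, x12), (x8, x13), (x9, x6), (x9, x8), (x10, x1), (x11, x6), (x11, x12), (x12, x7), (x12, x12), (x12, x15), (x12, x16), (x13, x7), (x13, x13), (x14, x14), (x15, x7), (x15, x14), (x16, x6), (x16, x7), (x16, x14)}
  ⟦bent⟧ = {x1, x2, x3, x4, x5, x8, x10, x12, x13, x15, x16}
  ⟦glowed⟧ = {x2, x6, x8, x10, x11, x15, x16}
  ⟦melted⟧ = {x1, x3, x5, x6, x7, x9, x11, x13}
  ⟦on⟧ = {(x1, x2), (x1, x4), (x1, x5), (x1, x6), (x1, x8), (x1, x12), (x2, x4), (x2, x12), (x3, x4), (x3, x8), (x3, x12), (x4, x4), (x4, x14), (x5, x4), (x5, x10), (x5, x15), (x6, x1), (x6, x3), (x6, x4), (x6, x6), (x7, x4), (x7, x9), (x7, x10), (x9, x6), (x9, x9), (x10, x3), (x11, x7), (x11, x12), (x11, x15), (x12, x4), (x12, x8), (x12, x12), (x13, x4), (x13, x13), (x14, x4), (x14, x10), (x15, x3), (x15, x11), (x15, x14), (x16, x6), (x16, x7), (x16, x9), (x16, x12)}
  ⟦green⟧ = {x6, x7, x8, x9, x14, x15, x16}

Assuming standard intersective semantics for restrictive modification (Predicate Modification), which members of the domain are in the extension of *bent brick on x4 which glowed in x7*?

{x2}

⟦on x4⟧ = {x : ⟨x, x4⟩ ∈ ⟦on⟧} = {x1, x2, x3, x4, x5, x6, x7, x12, x13, x14}
⟦which glowed⟧ = ⟦glowed⟧ = {x2, x6, x8, x10, x11, x15, x16}
⟦in x7⟧ = {x : ⟨x, x7⟩ ∈ ⟦in⟧} = {x1, x2, x3, x4, x5, x6, x7, x8, x12, x13, x15, x16}
⟦brick⟧ = {x1, x2, x3, x5, x6, x7, x8, x9, x11, x12, x13, x15, x16}
… ∩ ⟦on x4⟧ = {x1, x2, x3, x5, x6, x7, x8, x9, x11, x12, x13, x15, x16} ∩ {x1, x2, x3, x4, x5, x6, x7, x12, x13, x14} = {x1, x2, x3, x5, x6, x7, x12, x13}
… ∩ ⟦which glowed⟧ = {x1, x2, x3, x5, x6, x7, x12, x13} ∩ {x2, x6, x8, x10, x11, x15, x16} = {x2, x6}
… ∩ ⟦in x7⟧ = {x2, x6} ∩ {x1, x2, x3, x4, x5, x6, x7, x8, x12, x13, x15, x16} = {x2, x6}
… ∩ ⟦bent⟧ = {x2, x6} ∩ {x1, x2, x3, x4, x5, x8, x10, x12, x13, x15, x16} = {x2}
So ⟦bent brick on x4 which glowed in x7⟧ = {x2}.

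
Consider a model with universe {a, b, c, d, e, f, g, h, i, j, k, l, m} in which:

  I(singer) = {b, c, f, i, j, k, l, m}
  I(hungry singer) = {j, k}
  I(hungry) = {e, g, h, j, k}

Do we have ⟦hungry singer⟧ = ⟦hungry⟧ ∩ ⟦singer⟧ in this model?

yes

⟦hungry⟧ ∩ ⟦singer⟧ = {e, g, h, j, k} ∩ {b, c, f, i, j, k, l, m} = {j, k}
Observed ⟦hungry singer⟧ = {j, k}.
These coincide, so the modifier is intersective here.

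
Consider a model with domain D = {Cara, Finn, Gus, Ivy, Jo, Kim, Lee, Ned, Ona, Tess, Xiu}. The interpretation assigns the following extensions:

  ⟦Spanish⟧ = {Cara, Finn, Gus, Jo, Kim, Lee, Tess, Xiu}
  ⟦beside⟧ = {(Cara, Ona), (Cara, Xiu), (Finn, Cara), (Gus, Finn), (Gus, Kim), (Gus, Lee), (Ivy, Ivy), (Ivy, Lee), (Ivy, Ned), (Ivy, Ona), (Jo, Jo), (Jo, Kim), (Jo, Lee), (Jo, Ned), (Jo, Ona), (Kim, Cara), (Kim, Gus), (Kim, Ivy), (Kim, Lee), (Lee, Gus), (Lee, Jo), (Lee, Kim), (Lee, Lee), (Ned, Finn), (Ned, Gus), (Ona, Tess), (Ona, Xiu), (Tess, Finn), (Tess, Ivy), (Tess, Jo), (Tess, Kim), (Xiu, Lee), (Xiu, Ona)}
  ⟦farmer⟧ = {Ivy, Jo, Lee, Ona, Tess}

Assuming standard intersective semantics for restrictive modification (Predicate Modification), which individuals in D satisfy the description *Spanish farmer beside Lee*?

{Jo, Lee}

⟦beside Lee⟧ = {x : ⟨x, Lee⟩ ∈ ⟦beside⟧} = {Gus, Ivy, Jo, Kim, Lee, Xiu}
⟦farmer⟧ = {Ivy, Jo, Lee, Ona, Tess}
… ∩ ⟦beside Lee⟧ = {Ivy, Jo, Lee, Ona, Tess} ∩ {Gus, Ivy, Jo, Kim, Lee, Xiu} = {Ivy, Jo, Lee}
… ∩ ⟦Spanish⟧ = {Ivy, Jo, Lee} ∩ {Cara, Finn, Gus, Jo, Kim, Lee, Tess, Xiu} = {Jo, Lee}
So ⟦Spanish farmer beside Lee⟧ = {Jo, Lee}.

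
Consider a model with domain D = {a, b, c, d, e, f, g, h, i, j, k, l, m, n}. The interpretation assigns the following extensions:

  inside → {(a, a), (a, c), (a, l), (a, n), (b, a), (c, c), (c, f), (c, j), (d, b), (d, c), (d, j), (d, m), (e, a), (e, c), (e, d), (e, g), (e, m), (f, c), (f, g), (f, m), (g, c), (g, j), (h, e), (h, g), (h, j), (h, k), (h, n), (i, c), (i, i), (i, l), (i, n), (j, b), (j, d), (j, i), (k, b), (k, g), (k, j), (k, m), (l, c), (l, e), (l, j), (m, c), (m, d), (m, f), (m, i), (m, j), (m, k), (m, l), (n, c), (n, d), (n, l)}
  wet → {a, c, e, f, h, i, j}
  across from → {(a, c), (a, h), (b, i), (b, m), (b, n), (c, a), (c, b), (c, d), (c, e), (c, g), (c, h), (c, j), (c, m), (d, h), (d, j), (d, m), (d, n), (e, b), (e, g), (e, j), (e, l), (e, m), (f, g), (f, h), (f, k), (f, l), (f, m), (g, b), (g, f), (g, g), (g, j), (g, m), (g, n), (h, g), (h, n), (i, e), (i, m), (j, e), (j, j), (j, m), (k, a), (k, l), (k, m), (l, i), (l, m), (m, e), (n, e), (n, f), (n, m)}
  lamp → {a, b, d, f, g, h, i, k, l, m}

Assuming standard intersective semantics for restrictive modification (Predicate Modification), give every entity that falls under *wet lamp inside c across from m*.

{f, i}

⟦inside c⟧ = {x : ⟨x, c⟩ ∈ ⟦inside⟧} = {a, c, d, e, f, g, i, l, m, n}
⟦across from m⟧ = {x : ⟨x, m⟩ ∈ ⟦across from⟧} = {b, c, d, e, f, g, i, j, k, l, n}
⟦lamp⟧ = {a, b, d, f, g, h, i, k, l, m}
… ∩ ⟦inside c⟧ = {a, b, d, f, g, h, i, k, l, m} ∩ {a, c, d, e, f, g, i, l, m, n} = {a, d, f, g, i, l, m}
… ∩ ⟦across from m⟧ = {a, d, f, g, i, l, m} ∩ {b, c, d, e, f, g, i, j, k, l, n} = {d, f, g, i, l}
… ∩ ⟦wet⟧ = {d, f, g, i, l} ∩ {a, c, e, f, h, i, j} = {f, i}
So ⟦wet lamp inside c across from m⟧ = {f, i}.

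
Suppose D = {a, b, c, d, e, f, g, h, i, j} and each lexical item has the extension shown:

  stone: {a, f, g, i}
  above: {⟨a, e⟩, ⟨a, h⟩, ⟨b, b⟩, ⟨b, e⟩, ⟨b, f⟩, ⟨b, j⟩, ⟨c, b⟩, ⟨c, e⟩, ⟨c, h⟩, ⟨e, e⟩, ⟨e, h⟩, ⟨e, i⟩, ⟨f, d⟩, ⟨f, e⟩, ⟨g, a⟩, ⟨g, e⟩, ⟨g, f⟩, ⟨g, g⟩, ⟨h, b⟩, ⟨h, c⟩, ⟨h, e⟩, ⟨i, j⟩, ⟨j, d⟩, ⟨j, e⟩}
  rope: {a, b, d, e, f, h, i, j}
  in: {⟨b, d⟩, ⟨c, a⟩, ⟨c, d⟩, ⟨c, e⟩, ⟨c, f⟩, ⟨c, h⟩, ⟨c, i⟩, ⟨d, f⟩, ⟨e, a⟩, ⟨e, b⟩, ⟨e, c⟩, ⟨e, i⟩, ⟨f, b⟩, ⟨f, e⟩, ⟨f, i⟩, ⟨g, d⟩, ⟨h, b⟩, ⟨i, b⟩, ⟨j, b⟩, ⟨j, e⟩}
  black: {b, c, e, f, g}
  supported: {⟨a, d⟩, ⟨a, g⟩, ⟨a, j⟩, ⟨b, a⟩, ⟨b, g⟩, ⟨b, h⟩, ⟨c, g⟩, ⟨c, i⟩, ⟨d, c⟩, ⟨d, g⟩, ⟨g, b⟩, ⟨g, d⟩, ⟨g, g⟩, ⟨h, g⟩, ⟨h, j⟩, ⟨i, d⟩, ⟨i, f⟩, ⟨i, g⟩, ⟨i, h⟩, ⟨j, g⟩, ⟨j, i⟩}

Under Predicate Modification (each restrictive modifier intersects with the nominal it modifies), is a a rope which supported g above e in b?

no

⟦which supported g⟧ = {x : ⟨x, g⟩ ∈ ⟦supported⟧} = {a, b, c, d, g, h, i, j}
⟦above e⟧ = {x : ⟨x, e⟩ ∈ ⟦above⟧} = {a, b, c, e, f, g, h, j}
⟦in b⟧ = {x : ⟨x, b⟩ ∈ ⟦in⟧} = {e, f, h, i, j}
⟦rope⟧ = {a, b, d, e, f, h, i, j}
… ∩ ⟦which supported g⟧ = {a, b, d, e, f, h, i, j} ∩ {a, b, c, d, g, h, i, j} = {a, b, d, h, i, j}
… ∩ ⟦above e⟧ = {a, b, d, h, i, j} ∩ {a, b, c, e, f, g, h, j} = {a, b, h, j}
… ∩ ⟦in b⟧ = {a, b, h, j} ∩ {e, f, h, i, j} = {h, j}
⟦rope which supported g above e in b⟧ = {h, j}; a ∉ this set.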